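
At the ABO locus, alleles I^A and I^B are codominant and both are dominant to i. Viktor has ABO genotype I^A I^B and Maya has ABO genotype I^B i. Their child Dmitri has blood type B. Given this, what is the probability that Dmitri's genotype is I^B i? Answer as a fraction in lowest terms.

Cross I^A I^B × I^B i → 1/4 I^A I^B, 1/4 I^A i, 1/4 I^B I^B, 1/4 I^B i.
Type-B genotypes among offspring: I^B I^B (1/4), I^B i (1/4); total 1/2.
P(I^B i | type B) = (1/4) / (1/2) = 1/2.

1/2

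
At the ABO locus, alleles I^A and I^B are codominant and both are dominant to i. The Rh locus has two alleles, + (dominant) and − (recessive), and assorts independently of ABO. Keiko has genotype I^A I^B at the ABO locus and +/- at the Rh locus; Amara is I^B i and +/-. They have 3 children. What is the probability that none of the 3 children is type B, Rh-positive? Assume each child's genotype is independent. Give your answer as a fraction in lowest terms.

ABO cross I^A I^B × I^B i → 1/4 A, 1/2 B, 1/4 AB.
Rh cross +/- × +/- → 3/4 Rh+, 1/4 Rh-; so P(type B, Rh-positive) = 1/2 × 3/4 = 3/8 per child.
P(not type B, Rh-positive) = 5/8 for one child; (5/8)^3 = 125/512.

125/512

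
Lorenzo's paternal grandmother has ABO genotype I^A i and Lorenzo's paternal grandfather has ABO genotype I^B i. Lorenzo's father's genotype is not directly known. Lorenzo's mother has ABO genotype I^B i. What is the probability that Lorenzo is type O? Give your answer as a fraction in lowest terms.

1/4

Lorenzo's father's ABO genotype from I^A i × I^B i: 1/4 I^A I^B, 1/4 I^A i, 1/4 I^B i, 1/4 i i.
Crossing each possibility with the mother I^B i and summing P(type O): 1/4·0 + 1/4·1/4 + 1/4·1/4 + 1/4·1/2 = 1/4.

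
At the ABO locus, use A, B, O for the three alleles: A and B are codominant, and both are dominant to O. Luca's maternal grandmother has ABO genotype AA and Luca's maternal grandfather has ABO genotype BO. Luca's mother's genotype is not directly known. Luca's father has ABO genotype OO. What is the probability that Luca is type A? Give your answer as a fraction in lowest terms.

1/2

Luca's mother's ABO genotype from AA × BO: 1/2 AB, 1/2 AO.
Crossing each possibility with the father OO and summing P(type A): 1/2·1/2 + 1/2·1/2 = 1/2.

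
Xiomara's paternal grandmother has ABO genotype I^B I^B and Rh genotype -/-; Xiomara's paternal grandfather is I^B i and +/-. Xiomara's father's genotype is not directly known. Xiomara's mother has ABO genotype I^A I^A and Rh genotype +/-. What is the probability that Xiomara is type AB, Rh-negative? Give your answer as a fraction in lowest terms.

Xiomara's father's ABO genotype from I^B I^B × I^B i: 1/2 I^B I^B, 1/2 I^B i.
Crossing each possibility with the mother I^A I^A and summing P(type AB): 1/2·1 + 1/2·1/2 = 3/4.
Similarly for Rh via the father's Rh distribution: P(Rh-) = 3/8.
Independent loci: 3/4 × 3/8 = 9/32.

9/32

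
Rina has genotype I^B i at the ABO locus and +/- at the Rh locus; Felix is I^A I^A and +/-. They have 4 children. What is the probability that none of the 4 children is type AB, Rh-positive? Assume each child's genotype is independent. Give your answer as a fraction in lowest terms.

625/4096

ABO cross I^B i × I^A I^A → 1/2 A, 1/2 AB.
Rh cross +/- × +/- → 3/4 Rh+, 1/4 Rh-; so P(type AB, Rh-positive) = 1/2 × 3/4 = 3/8 per child.
P(not type AB, Rh-positive) = 5/8 for one child; (5/8)^4 = 625/4096.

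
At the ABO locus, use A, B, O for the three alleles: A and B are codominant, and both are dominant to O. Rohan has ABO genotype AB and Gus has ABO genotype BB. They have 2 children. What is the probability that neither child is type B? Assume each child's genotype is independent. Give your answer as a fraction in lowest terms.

1/4

ABO cross AB × BB → 1/2 B, 1/2 AB.
So P(type B) = 1/2 per child.
P(not type B) = 1/2 for one child; (1/2)^2 = 1/4.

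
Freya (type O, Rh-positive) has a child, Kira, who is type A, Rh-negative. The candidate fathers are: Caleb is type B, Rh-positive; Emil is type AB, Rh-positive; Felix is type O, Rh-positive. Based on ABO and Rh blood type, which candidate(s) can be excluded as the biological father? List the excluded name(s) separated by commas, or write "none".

A candidate is excluded only if no genotype consistent with his phenotype could produce a type A, Rh-negative child with a type O, Rh-positive mother.
Caleb (type B, Rh+): no genotype consistent with that phenotype can produce a type-A Rh- child with a type-O mother.
Felix (type O, Rh+): no genotype consistent with that phenotype can produce a type-A Rh- child with a type-O mother.

Caleb, Felix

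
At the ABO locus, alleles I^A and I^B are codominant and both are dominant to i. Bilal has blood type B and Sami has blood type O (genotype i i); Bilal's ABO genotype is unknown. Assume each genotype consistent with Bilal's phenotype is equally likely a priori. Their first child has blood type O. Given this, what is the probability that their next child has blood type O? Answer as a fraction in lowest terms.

Possible genotypes: Bilal ∈ {I^B I^B, I^B i}; Sami ∈ {i i}.
Weight each parental genotype pair by prior × P(type-O child):
  I^B i × i i: posterior weight 1; P(next child type O) = 1/2.
Weighted sum = 1/2.

1/2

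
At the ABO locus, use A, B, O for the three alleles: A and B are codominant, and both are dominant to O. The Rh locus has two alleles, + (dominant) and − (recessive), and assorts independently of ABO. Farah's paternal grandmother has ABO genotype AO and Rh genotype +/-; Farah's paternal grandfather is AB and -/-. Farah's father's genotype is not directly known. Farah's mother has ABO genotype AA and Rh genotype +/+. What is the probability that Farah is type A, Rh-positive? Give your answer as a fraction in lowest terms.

3/4

Farah's father's ABO genotype from AO × AB: 1/4 AA, 1/4 AB, 1/4 AO, 1/4 BO.
Crossing each possibility with the mother AA and summing P(type A): 1/4·1 + 1/4·1/2 + 1/4·1 + 1/4·1/2 = 3/4.
Similarly for Rh via the father's Rh distribution: P(Rh+) = 1.
Independent loci: 3/4 × 1 = 3/4.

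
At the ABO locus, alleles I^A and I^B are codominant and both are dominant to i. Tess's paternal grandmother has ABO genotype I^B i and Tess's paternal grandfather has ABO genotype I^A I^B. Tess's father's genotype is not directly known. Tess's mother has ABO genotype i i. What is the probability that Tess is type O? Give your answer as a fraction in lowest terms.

1/4

Tess's father's ABO genotype from I^B i × I^A I^B: 1/4 I^A I^B, 1/4 I^A i, 1/4 I^B I^B, 1/4 I^B i.
Crossing each possibility with the mother i i and summing P(type O): 1/4·0 + 1/4·1/2 + 1/4·0 + 1/4·1/2 = 1/4.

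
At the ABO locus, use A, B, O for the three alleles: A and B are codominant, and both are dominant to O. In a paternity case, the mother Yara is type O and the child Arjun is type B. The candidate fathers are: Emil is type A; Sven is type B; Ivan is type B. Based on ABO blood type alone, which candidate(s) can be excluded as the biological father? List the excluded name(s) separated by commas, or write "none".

Emil

A candidate is excluded only if no genotype consistent with his phenotype could produce a type B child with a type O mother.
Emil (type A): no genotype consistent with that phenotype can produce a type-B child with a type-O mother.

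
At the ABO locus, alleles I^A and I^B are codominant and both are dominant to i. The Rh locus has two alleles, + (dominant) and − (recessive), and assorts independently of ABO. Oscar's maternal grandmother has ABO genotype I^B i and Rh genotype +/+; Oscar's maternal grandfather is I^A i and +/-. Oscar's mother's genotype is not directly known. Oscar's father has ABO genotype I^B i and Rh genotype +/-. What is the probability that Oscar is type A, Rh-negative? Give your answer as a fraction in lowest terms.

1/64

Oscar's mother's ABO genotype from I^B i × I^A i: 1/4 I^A I^B, 1/4 I^A i, 1/4 I^B i, 1/4 i i.
Crossing each possibility with the father I^B i and summing P(type A): 1/4·1/4 + 1/4·1/4 + 1/4·0 + 1/4·0 = 1/8.
Similarly for Rh via the mother's Rh distribution: P(Rh-) = 1/8.
Independent loci: 1/8 × 1/8 = 1/64.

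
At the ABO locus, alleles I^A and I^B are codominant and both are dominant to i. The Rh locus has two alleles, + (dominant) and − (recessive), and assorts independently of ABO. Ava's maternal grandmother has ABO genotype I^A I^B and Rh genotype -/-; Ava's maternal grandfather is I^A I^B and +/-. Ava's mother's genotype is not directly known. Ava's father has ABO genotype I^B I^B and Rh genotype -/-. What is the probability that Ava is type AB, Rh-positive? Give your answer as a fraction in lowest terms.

1/8

Ava's mother's ABO genotype from I^A I^B × I^A I^B: 1/4 I^A I^A, 1/2 I^A I^B, 1/4 I^B I^B.
Crossing each possibility with the father I^B I^B and summing P(type AB): 1/4·1 + 1/2·1/2 + 1/4·0 = 1/2.
Similarly for Rh via the mother's Rh distribution: P(Rh+) = 1/4.
Independent loci: 1/2 × 1/4 = 1/8.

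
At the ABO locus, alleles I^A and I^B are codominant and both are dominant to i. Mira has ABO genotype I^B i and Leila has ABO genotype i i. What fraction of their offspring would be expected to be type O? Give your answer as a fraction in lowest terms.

ABO cross I^B i × i i → offspring phenotypes: 1/2 O, 1/2 B.
So P(type O) = 1/2.

1/2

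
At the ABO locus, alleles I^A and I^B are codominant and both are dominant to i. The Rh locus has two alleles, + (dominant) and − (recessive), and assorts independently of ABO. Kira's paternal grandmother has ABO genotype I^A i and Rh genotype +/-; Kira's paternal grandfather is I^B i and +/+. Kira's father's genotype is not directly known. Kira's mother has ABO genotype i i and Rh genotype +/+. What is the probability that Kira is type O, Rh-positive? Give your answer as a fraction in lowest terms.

Kira's father's ABO genotype from I^A i × I^B i: 1/4 I^A I^B, 1/4 I^A i, 1/4 I^B i, 1/4 i i.
Crossing each possibility with the mother i i and summing P(type O): 1/4·0 + 1/4·1/2 + 1/4·1/2 + 1/4·1 = 1/2.
Similarly for Rh via the father's Rh distribution: P(Rh+) = 1.
Independent loci: 1/2 × 1 = 1/2.

1/2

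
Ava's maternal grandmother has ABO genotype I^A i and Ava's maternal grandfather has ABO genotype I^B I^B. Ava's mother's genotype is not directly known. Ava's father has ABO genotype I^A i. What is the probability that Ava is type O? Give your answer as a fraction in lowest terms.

1/8

Ava's mother's ABO genotype from I^A i × I^B I^B: 1/2 I^A I^B, 1/2 I^B i.
Crossing each possibility with the father I^A i and summing P(type O): 1/2·0 + 1/2·1/4 = 1/8.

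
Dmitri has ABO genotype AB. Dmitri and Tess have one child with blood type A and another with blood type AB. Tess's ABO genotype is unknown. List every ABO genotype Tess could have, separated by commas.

For each candidate genotype of Tess, check whether crossing it with AB can produce every observed child phenotype.
  AA → possible child types {A, AB} ✓
  AB → possible child types {A, B, AB} ✓
  AO → possible child types {A, B, AB} ✓
  BB → possible child types {B, AB} ✗
  BO → possible child types {A, B, AB} ✓
  OO → possible child types {A, B} ✗

AA, AB, AO, BO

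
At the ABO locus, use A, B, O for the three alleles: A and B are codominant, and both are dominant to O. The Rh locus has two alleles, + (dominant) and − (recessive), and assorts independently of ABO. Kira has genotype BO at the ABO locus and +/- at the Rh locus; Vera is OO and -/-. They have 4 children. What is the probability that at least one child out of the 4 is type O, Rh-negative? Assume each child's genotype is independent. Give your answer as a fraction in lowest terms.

175/256

ABO cross BO × OO → 1/2 O, 1/2 B.
Rh cross +/- × -/- → 1/2 Rh+, 1/2 Rh-; so P(type O, Rh-negative) = 1/2 × 1/2 = 1/4 per child.
P(none) = (3/4)^4 = 81/256; P(at least one) = 1 − 81/256 = 175/256.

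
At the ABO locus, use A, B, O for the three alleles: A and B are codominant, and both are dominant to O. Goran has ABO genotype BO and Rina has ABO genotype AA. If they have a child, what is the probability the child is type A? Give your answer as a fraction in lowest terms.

ABO cross BO × AA → offspring phenotypes: 1/2 A, 1/2 AB.
So P(type A) = 1/2.

1/2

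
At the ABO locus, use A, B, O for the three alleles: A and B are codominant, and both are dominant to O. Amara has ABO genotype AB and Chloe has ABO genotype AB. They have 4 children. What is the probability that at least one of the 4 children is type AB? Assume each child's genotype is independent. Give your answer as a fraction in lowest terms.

15/16

ABO cross AB × AB → 1/4 A, 1/4 B, 1/2 AB.
So P(type AB) = 1/2 per child.
P(none) = (1/2)^4 = 1/16; P(at least one) = 1 − 1/16 = 15/16.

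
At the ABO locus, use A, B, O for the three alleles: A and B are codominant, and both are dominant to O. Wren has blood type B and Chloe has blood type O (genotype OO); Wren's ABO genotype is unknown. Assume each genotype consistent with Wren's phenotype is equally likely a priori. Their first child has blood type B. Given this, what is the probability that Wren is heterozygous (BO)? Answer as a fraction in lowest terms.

1/3

Possible genotypes: Wren ∈ {BB, BO}; Chloe ∈ {OO}.
Weight each parental genotype pair by prior × P(type-B child):
  BB × OO: posterior weight 2/3.
  BO × OO: posterior weight 1/3.
Sum the posterior weight over pairs where Wren is BO: 1/3.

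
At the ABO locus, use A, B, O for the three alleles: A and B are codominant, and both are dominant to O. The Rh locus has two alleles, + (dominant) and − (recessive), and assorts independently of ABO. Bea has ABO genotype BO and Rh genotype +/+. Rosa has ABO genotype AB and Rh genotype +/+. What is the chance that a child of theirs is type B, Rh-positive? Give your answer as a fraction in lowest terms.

ABO cross BO × AB → offspring phenotypes: 1/4 A, 1/2 B, 1/4 AB.
Rh cross +/+ × +/+ → 1 Rh+.
Independent loci: P(type B, Rh-positive) = 1/2 × 1 = 1/2.

1/2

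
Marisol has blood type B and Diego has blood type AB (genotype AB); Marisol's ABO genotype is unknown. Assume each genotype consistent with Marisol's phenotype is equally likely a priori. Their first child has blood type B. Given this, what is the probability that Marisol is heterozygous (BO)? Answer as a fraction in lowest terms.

Possible genotypes: Marisol ∈ {BB, BO}; Diego ∈ {AB}.
Weight each parental genotype pair by prior × P(type-B child):
  BB × AB: posterior weight 1/2.
  BO × AB: posterior weight 1/2.
Sum the posterior weight over pairs where Marisol is BO: 1/2.

1/2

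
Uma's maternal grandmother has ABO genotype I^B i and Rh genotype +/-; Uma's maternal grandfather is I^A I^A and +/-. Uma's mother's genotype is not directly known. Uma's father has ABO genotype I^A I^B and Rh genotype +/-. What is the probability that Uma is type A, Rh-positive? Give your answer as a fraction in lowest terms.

Uma's mother's ABO genotype from I^B i × I^A I^A: 1/2 I^A I^B, 1/2 I^A i.
Crossing each possibility with the father I^A I^B and summing P(type A): 1/2·1/4 + 1/2·1/2 = 3/8.
Similarly for Rh via the mother's Rh distribution: P(Rh+) = 3/4.
Independent loci: 3/8 × 3/4 = 9/32.

9/32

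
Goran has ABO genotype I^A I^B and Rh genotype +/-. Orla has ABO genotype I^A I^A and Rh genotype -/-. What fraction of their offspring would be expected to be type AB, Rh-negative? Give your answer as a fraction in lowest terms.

ABO cross I^A I^B × I^A I^A → offspring phenotypes: 1/2 A, 1/2 AB.
Rh cross +/- × -/- → 1/2 Rh+, 1/2 Rh-.
Independent loci: P(type AB, Rh-negative) = 1/2 × 1/2 = 1/4.

1/4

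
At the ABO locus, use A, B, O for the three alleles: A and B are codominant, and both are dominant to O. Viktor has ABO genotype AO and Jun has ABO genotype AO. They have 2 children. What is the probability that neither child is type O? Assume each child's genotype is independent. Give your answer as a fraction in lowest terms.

ABO cross AO × AO → 1/4 O, 3/4 A.
So P(type O) = 1/4 per child.
P(not type O) = 3/4 for one child; (3/4)^2 = 9/16.

9/16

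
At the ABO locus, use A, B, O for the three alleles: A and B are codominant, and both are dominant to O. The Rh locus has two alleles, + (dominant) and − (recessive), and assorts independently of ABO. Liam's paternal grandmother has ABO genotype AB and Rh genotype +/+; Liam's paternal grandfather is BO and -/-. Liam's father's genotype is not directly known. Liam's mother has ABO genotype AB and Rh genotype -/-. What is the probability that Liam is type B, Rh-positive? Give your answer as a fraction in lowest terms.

Liam's father's ABO genotype from AB × BO: 1/4 AB, 1/4 AO, 1/4 BB, 1/4 BO.
Crossing each possibility with the mother AB and summing P(type B): 1/4·1/4 + 1/4·1/4 + 1/4·1/2 + 1/4·1/2 = 3/8.
Similarly for Rh via the father's Rh distribution: P(Rh+) = 1/2.
Independent loci: 3/8 × 1/2 = 3/16.

3/16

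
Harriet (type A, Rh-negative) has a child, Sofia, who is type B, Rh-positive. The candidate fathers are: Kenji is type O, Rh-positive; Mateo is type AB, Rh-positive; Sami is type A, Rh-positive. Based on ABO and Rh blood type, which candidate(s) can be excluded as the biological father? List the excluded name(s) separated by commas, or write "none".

Kenji, Sami

A candidate is excluded only if no genotype consistent with his phenotype could produce a type B, Rh-positive child with a type A, Rh-negative mother.
Kenji (type O, Rh+): no genotype consistent with that phenotype can produce a type-B Rh+ child with a type-A mother.
Sami (type A, Rh+): no genotype consistent with that phenotype can produce a type-B Rh+ child with a type-A mother.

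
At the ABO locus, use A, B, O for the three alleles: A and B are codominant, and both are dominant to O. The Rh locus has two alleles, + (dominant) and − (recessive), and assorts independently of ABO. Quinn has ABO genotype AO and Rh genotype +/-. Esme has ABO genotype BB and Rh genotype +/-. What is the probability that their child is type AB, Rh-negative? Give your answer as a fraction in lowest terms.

ABO cross AO × BB → offspring phenotypes: 1/2 B, 1/2 AB.
Rh cross +/- × +/- → 3/4 Rh+, 1/4 Rh-.
Independent loci: P(type AB, Rh-negative) = 1/2 × 1/4 = 1/8.

1/8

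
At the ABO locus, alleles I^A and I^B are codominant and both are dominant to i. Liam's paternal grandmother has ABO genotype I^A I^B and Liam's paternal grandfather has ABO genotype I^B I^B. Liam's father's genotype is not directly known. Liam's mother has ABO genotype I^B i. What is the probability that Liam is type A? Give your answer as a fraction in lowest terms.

Liam's father's ABO genotype from I^A I^B × I^B I^B: 1/2 I^A I^B, 1/2 I^B I^B.
Crossing each possibility with the mother I^B i and summing P(type A): 1/2·1/4 + 1/2·0 = 1/8.

1/8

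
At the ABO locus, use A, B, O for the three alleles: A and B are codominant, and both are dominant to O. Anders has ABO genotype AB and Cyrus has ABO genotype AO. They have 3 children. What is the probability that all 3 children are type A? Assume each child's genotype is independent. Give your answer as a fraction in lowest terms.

ABO cross AB × AO → 1/2 A, 1/4 B, 1/4 AB.
So P(type A) = 1/2 per child.
All 3 independent: (1/2)^3 = 1/8.

1/8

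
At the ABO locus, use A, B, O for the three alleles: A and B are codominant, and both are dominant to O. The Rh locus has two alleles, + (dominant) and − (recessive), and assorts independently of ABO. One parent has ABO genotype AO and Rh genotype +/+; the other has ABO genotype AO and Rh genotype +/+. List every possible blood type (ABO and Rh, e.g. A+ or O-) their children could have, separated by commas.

O+, A+

Gametes from AO × AO give offspring ABO genotypes AA, AO, OO, i.e. phenotypes O, A.
Rh cross +/+ × +/+ → phenotypes Rh+.
Combining independently: O+, A+.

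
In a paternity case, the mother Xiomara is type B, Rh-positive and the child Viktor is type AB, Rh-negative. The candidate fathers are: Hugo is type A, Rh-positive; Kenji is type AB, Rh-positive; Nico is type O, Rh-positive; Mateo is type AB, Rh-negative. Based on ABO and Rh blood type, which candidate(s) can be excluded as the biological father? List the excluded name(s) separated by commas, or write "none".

A candidate is excluded only if no genotype consistent with his phenotype could produce a type AB, Rh-negative child with a type B, Rh-positive mother.
Nico (type O, Rh+): no genotype consistent with that phenotype can produce a type-AB Rh- child with a type-B mother.

Nico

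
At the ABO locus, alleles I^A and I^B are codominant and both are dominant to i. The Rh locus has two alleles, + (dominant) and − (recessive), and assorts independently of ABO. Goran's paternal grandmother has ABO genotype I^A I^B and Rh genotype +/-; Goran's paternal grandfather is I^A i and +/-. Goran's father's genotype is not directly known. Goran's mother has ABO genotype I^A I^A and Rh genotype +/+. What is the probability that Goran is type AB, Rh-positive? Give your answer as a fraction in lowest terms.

1/4

Goran's father's ABO genotype from I^A I^B × I^A i: 1/4 I^A I^A, 1/4 I^A I^B, 1/4 I^A i, 1/4 I^B i.
Crossing each possibility with the mother I^A I^A and summing P(type AB): 1/4·0 + 1/4·1/2 + 1/4·0 + 1/4·1/2 = 1/4.
Similarly for Rh via the father's Rh distribution: P(Rh+) = 1.
Independent loci: 1/4 × 1 = 1/4.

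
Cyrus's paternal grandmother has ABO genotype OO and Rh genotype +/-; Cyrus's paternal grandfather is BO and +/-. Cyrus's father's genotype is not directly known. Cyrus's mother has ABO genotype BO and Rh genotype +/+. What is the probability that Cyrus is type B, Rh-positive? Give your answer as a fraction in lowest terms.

Cyrus's father's ABO genotype from OO × BO: 1/2 BO, 1/2 OO.
Crossing each possibility with the mother BO and summing P(type B): 1/2·3/4 + 1/2·1/2 = 5/8.
Similarly for Rh via the father's Rh distribution: P(Rh+) = 1.
Independent loci: 5/8 × 1 = 5/8.

5/8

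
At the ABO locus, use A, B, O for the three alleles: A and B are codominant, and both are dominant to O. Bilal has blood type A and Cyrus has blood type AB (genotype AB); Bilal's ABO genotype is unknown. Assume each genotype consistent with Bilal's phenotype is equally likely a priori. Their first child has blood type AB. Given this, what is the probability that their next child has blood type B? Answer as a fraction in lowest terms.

1/12

Possible genotypes: Bilal ∈ {AA, AO}; Cyrus ∈ {AB}.
Weight each parental genotype pair by prior × P(type-AB child):
  AA × AB: posterior weight 2/3; P(next child type B) = 0.
  AO × AB: posterior weight 1/3; P(next child type B) = 1/4.
Weighted sum = 1/12.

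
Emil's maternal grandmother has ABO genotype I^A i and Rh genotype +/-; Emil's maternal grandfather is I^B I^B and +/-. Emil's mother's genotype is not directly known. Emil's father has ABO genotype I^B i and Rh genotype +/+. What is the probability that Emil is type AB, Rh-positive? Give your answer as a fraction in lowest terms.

Emil's mother's ABO genotype from I^A i × I^B I^B: 1/2 I^A I^B, 1/2 I^B i.
Crossing each possibility with the father I^B i and summing P(type AB): 1/2·1/4 + 1/2·0 = 1/8.
Similarly for Rh via the mother's Rh distribution: P(Rh+) = 1.
Independent loci: 1/8 × 1 = 1/8.

1/8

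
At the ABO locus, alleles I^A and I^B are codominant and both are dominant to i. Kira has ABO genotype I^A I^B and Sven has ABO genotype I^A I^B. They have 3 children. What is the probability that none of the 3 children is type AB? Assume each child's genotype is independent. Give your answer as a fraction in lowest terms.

1/8

ABO cross I^A I^B × I^A I^B → 1/4 A, 1/4 B, 1/2 AB.
So P(type AB) = 1/2 per child.
P(not type AB) = 1/2 for one child; (1/2)^3 = 1/8.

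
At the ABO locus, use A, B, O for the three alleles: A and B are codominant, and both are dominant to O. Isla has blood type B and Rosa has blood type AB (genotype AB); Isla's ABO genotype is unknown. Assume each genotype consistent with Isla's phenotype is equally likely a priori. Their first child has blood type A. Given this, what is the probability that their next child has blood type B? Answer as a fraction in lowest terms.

1/2

Possible genotypes: Isla ∈ {BB, BO}; Rosa ∈ {AB}.
Weight each parental genotype pair by prior × P(type-A child):
  BO × AB: posterior weight 1; P(next child type B) = 1/2.
Weighted sum = 1/2.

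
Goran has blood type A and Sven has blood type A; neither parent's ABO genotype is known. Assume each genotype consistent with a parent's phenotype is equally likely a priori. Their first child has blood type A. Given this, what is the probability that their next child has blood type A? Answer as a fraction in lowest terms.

Possible genotypes: Goran ∈ {AA, AO}; Sven ∈ {AA, AO}.
Weight each parental genotype pair by prior × P(type-A child):
  AA × AA: posterior weight 4/15; P(next child type A) = 1.
  AA × AO: posterior weight 4/15; P(next child type A) = 1.
  AO × AA: posterior weight 4/15; P(next child type A) = 1.
  AO × AO: posterior weight 1/5; P(next child type A) = 3/4.
Weighted sum = 19/20.

19/20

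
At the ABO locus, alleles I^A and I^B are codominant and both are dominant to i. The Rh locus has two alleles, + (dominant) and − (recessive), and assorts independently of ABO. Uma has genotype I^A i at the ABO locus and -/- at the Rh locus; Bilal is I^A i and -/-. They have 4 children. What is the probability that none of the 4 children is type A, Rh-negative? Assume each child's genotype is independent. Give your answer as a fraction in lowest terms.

ABO cross I^A i × I^A i → 1/4 O, 3/4 A.
Rh cross -/- × -/- → 1 Rh-; so P(type A, Rh-negative) = 3/4 × 1 = 3/4 per child.
P(not type A, Rh-negative) = 1/4 for one child; (1/4)^4 = 1/256.

1/256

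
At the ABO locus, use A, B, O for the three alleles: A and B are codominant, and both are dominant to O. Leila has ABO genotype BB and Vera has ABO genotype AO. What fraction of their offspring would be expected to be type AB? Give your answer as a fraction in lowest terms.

1/2

ABO cross BB × AO → offspring phenotypes: 1/2 B, 1/2 AB.
So P(type AB) = 1/2.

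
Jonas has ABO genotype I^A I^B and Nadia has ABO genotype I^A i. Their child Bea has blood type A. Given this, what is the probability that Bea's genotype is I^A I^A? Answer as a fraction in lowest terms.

1/2

Cross I^A I^B × I^A i → 1/4 I^A I^A, 1/4 I^A I^B, 1/4 I^A i, 1/4 I^B i.
Type-A genotypes among offspring: I^A I^A (1/4), I^A i (1/4); total 1/2.
P(I^A I^A | type A) = (1/4) / (1/2) = 1/2.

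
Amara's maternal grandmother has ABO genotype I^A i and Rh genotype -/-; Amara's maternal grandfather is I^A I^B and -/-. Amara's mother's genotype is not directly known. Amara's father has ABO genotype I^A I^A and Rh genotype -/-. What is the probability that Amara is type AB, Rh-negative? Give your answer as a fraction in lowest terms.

Amara's mother's ABO genotype from I^A i × I^A I^B: 1/4 I^A I^A, 1/4 I^A I^B, 1/4 I^A i, 1/4 I^B i.
Crossing each possibility with the father I^A I^A and summing P(type AB): 1/4·0 + 1/4·1/2 + 1/4·0 + 1/4·1/2 = 1/4.
Similarly for Rh via the mother's Rh distribution: P(Rh-) = 1.
Independent loci: 1/4 × 1 = 1/4.

1/4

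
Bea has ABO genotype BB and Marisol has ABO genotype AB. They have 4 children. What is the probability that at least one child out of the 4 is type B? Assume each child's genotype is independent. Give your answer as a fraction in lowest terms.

ABO cross BB × AB → 1/2 B, 1/2 AB.
So P(type B) = 1/2 per child.
P(none) = (1/2)^4 = 1/16; P(at least one) = 1 − 1/16 = 15/16.

15/16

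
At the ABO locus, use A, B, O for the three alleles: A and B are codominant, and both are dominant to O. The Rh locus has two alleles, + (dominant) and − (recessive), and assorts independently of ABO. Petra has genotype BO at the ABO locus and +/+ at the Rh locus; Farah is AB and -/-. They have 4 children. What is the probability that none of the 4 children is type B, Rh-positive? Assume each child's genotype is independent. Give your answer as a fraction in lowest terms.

1/16

ABO cross BO × AB → 1/4 A, 1/2 B, 1/4 AB.
Rh cross +/+ × -/- → 1 Rh+; so P(type B, Rh-positive) = 1/2 × 1 = 1/2 per child.
P(not type B, Rh-positive) = 1/2 for one child; (1/2)^4 = 1/16.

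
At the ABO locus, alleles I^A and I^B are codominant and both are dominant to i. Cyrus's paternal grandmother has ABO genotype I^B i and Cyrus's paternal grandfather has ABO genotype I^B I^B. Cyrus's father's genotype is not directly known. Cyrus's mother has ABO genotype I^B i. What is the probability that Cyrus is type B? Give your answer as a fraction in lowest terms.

7/8

Cyrus's father's ABO genotype from I^B i × I^B I^B: 1/2 I^B I^B, 1/2 I^B i.
Crossing each possibility with the mother I^B i and summing P(type B): 1/2·1 + 1/2·3/4 = 7/8.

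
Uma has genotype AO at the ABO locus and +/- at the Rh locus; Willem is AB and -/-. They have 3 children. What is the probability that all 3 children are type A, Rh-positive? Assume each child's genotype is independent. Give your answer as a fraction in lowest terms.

1/64

ABO cross AO × AB → 1/2 A, 1/4 B, 1/4 AB.
Rh cross +/- × -/- → 1/2 Rh+, 1/2 Rh-; so P(type A, Rh-positive) = 1/2 × 1/2 = 1/4 per child.
All 3 independent: (1/4)^3 = 1/64.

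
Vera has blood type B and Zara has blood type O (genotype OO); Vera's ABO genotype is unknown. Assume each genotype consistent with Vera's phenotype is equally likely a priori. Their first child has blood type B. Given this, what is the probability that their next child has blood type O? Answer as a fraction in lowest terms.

1/6

Possible genotypes: Vera ∈ {BB, BO}; Zara ∈ {OO}.
Weight each parental genotype pair by prior × P(type-B child):
  BB × OO: posterior weight 2/3; P(next child type O) = 0.
  BO × OO: posterior weight 1/3; P(next child type O) = 1/2.
Weighted sum = 1/6.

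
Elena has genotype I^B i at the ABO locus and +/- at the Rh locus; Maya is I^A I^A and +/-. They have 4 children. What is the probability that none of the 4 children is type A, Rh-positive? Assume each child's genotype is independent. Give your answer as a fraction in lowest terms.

625/4096

ABO cross I^B i × I^A I^A → 1/2 A, 1/2 AB.
Rh cross +/- × +/- → 3/4 Rh+, 1/4 Rh-; so P(type A, Rh-positive) = 1/2 × 3/4 = 3/8 per child.
P(not type A, Rh-positive) = 5/8 for one child; (5/8)^4 = 625/4096.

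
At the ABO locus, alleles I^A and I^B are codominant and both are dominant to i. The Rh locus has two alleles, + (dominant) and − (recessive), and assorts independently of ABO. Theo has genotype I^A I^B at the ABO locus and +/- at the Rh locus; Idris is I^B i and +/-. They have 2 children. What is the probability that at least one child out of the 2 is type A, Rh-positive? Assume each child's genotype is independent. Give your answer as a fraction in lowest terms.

ABO cross I^A I^B × I^B i → 1/4 A, 1/2 B, 1/4 AB.
Rh cross +/- × +/- → 3/4 Rh+, 1/4 Rh-; so P(type A, Rh-positive) = 1/4 × 3/4 = 3/16 per child.
P(none) = (13/16)^2 = 169/256; P(at least one) = 1 − 169/256 = 87/256.

87/256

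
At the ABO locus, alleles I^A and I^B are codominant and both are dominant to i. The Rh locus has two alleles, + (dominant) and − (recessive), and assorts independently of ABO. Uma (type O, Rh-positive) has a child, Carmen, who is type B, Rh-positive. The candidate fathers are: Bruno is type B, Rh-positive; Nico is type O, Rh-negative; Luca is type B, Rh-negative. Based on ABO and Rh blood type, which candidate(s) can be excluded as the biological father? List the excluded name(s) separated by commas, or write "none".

Nico

A candidate is excluded only if no genotype consistent with his phenotype could produce a type B, Rh-positive child with a type O, Rh-positive mother.
Nico (type O, Rh-): no genotype consistent with that phenotype can produce a type-B Rh+ child with a type-O mother.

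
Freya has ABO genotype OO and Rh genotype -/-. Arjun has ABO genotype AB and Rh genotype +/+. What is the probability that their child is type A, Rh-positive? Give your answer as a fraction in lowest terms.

1/2

ABO cross OO × AB → offspring phenotypes: 1/2 A, 1/2 B.
Rh cross -/- × +/+ → 1 Rh+.
Independent loci: P(type A, Rh-positive) = 1/2 × 1 = 1/2.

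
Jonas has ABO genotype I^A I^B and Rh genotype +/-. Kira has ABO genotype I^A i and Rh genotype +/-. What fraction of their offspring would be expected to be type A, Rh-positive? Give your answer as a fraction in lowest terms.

ABO cross I^A I^B × I^A i → offspring phenotypes: 1/2 A, 1/4 B, 1/4 AB.
Rh cross +/- × +/- → 3/4 Rh+, 1/4 Rh-.
Independent loci: P(type A, Rh-positive) = 1/2 × 3/4 = 3/8.

3/8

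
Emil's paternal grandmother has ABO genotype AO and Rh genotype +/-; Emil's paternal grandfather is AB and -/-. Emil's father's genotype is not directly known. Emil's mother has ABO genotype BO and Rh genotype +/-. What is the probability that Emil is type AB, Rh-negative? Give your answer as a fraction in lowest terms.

3/32

Emil's father's ABO genotype from AO × AB: 1/4 AA, 1/4 AB, 1/4 AO, 1/4 BO.
Crossing each possibility with the mother BO and summing P(type AB): 1/4·1/2 + 1/4·1/4 + 1/4·1/4 + 1/4·0 = 1/4.
Similarly for Rh via the father's Rh distribution: P(Rh-) = 3/8.
Independent loci: 1/4 × 3/8 = 3/32.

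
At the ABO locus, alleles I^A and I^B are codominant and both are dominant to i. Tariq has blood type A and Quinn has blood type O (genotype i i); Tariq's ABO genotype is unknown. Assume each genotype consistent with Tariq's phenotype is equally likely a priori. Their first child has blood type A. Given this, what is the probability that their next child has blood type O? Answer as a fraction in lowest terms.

Possible genotypes: Tariq ∈ {I^A I^A, I^A i}; Quinn ∈ {i i}.
Weight each parental genotype pair by prior × P(type-A child):
  I^A I^A × i i: posterior weight 2/3; P(next child type O) = 0.
  I^A i × i i: posterior weight 1/3; P(next child type O) = 1/2.
Weighted sum = 1/6.

1/6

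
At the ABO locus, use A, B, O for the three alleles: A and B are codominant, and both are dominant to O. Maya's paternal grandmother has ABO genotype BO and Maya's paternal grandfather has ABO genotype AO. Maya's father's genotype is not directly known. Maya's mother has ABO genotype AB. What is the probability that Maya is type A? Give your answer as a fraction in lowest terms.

Maya's father's ABO genotype from BO × AO: 1/4 AB, 1/4 AO, 1/4 BO, 1/4 OO.
Crossing each possibility with the mother AB and summing P(type A): 1/4·1/4 + 1/4·1/2 + 1/4·1/4 + 1/4·1/2 = 3/8.

3/8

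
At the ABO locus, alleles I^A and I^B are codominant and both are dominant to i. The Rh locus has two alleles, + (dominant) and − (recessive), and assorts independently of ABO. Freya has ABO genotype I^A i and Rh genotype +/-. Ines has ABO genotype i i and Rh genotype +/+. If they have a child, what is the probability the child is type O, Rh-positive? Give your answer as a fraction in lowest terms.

ABO cross I^A i × i i → offspring phenotypes: 1/2 O, 1/2 A.
Rh cross +/- × +/+ → 1 Rh+.
Independent loci: P(type O, Rh-positive) = 1/2 × 1 = 1/2.

1/2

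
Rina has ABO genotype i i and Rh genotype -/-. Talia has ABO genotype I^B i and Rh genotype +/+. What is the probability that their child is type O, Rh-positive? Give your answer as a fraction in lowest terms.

ABO cross i i × I^B i → offspring phenotypes: 1/2 O, 1/2 B.
Rh cross -/- × +/+ → 1 Rh+.
Independent loci: P(type O, Rh-positive) = 1/2 × 1 = 1/2.

1/2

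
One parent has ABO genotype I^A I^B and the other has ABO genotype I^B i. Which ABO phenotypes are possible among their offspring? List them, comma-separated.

Gametes from I^A I^B × I^B i give offspring ABO genotypes I^A I^B, I^A i, I^B I^B, I^B i, i.e. phenotypes A, B, AB.

A, B, AB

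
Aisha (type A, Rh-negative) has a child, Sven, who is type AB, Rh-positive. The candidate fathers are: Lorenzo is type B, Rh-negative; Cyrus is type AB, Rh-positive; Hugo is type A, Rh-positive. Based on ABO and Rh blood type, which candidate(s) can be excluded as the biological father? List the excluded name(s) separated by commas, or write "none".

Lorenzo, Hugo

A candidate is excluded only if no genotype consistent with his phenotype could produce a type AB, Rh-positive child with a type A, Rh-negative mother.
Lorenzo (type B, Rh-): no genotype consistent with that phenotype can produce a type-AB Rh+ child with a type-A mother.
Hugo (type A, Rh+): no genotype consistent with that phenotype can produce a type-AB Rh+ child with a type-A mother.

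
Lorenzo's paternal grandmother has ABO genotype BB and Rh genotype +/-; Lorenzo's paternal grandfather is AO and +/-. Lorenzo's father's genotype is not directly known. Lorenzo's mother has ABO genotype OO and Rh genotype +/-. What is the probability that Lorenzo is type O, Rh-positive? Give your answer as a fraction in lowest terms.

Lorenzo's father's ABO genotype from BB × AO: 1/2 AB, 1/2 BO.
Crossing each possibility with the mother OO and summing P(type O): 1/2·0 + 1/2·1/2 = 1/4.
Similarly for Rh via the father's Rh distribution: P(Rh+) = 3/4.
Independent loci: 1/4 × 3/4 = 3/16.

3/16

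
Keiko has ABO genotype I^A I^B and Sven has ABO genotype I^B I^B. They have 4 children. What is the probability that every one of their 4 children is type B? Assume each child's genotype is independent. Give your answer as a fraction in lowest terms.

1/16

ABO cross I^A I^B × I^B I^B → 1/2 B, 1/2 AB.
So P(type B) = 1/2 per child.
All 4 independent: (1/2)^4 = 1/16.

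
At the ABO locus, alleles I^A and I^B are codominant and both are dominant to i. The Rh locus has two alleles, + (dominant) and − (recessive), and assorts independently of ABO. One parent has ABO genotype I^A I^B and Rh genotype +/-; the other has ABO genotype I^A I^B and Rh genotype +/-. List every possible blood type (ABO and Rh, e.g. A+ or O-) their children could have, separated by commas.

A+, A-, B+, B-, AB+, AB-

Gametes from I^A I^B × I^A I^B give offspring ABO genotypes I^A I^A, I^A I^B, I^B I^B, i.e. phenotypes A, B, AB.
Rh cross +/- × +/- → phenotypes Rh+, Rh-.
Combining independently: A+, A-, B+, B-, AB+, AB-.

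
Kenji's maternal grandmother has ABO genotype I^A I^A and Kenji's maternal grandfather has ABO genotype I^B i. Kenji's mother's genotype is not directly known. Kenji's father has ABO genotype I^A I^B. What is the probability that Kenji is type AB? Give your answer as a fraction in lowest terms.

3/8

Kenji's mother's ABO genotype from I^A I^A × I^B i: 1/2 I^A I^B, 1/2 I^A i.
Crossing each possibility with the father I^A I^B and summing P(type AB): 1/2·1/2 + 1/2·1/4 = 3/8.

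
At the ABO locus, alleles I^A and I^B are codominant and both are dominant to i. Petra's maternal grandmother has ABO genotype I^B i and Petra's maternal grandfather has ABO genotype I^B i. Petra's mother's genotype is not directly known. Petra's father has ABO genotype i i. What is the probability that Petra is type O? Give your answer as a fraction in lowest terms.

Petra's mother's ABO genotype from I^B i × I^B i: 1/4 I^B I^B, 1/2 I^B i, 1/4 i i.
Crossing each possibility with the father i i and summing P(type O): 1/4·0 + 1/2·1/2 + 1/4·1 = 1/2.

1/2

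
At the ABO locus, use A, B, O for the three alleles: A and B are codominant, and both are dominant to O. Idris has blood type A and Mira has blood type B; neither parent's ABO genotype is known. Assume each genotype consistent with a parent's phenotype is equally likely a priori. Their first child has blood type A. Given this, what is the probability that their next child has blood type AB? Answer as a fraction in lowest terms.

5/12

Possible genotypes: Idris ∈ {AA, AO}; Mira ∈ {BB, BO}.
Weight each parental genotype pair by prior × P(type-A child):
  AA × BO: posterior weight 2/3; P(next child type AB) = 1/2.
  AO × BO: posterior weight 1/3; P(next child type AB) = 1/4.
Weighted sum = 5/12.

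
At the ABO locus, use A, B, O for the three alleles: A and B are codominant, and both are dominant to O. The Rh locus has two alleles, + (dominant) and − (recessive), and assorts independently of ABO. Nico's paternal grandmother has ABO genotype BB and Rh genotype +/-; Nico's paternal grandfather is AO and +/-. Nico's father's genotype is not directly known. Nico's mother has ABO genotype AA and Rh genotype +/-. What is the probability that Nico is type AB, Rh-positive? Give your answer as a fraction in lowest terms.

Nico's father's ABO genotype from BB × AO: 1/2 AB, 1/2 BO.
Crossing each possibility with the mother AA and summing P(type AB): 1/2·1/2 + 1/2·1/2 = 1/2.
Similarly for Rh via the father's Rh distribution: P(Rh+) = 3/4.
Independent loci: 1/2 × 3/4 = 3/8.

3/8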